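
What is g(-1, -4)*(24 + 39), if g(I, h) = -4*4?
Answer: -1008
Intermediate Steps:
g(I, h) = -16
g(-1, -4)*(24 + 39) = -16*(24 + 39) = -16*63 = -1008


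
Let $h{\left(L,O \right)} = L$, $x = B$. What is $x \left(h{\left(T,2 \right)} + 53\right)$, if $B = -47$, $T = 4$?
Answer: $-2679$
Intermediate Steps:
$x = -47$
$x \left(h{\left(T,2 \right)} + 53\right) = - 47 \left(4 + 53\right) = \left(-47\right) 57 = -2679$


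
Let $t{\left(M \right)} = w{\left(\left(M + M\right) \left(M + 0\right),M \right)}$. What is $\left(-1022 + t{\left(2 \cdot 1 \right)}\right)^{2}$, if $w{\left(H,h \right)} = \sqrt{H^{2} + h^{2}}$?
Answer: $1044552 - 4088 \sqrt{17} \approx 1.0277 \cdot 10^{6}$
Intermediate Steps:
$t{\left(M \right)} = \sqrt{M^{2} + 4 M^{4}}$ ($t{\left(M \right)} = \sqrt{\left(\left(M + M\right) \left(M + 0\right)\right)^{2} + M^{2}} = \sqrt{\left(2 M M\right)^{2} + M^{2}} = \sqrt{\left(2 M^{2}\right)^{2} + M^{2}} = \sqrt{4 M^{4} + M^{2}} = \sqrt{M^{2} + 4 M^{4}}$)
$\left(-1022 + t{\left(2 \cdot 1 \right)}\right)^{2} = \left(-1022 + \sqrt{\left(2 \cdot 1\right)^{2} + 4 \left(2 \cdot 1\right)^{4}}\right)^{2} = \left(-1022 + \sqrt{2^{2} + 4 \cdot 2^{4}}\right)^{2} = \left(-1022 + \sqrt{4 + 4 \cdot 16}\right)^{2} = \left(-1022 + \sqrt{4 + 64}\right)^{2} = \left(-1022 + \sqrt{68}\right)^{2} = \left(-1022 + 2 \sqrt{17}\right)^{2}$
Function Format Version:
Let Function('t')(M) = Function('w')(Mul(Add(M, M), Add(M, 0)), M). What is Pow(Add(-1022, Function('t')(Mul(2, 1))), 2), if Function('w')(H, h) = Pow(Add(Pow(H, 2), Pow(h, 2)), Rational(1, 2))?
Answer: Add(1044552, Mul(-4088, Pow(17, Rational(1, 2)))) ≈ 1.0277e+6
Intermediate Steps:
Function('t')(M) = Pow(Add(Pow(M, 2), Mul(4, Pow(M, 4))), Rational(1, 2)) (Function('t')(M) = Pow(Add(Pow(Mul(Add(M, M), Add(M, 0)), 2), Pow(M, 2)), Rational(1, 2)) = Pow(Add(Pow(Mul(Mul(2, M), M), 2), Pow(M, 2)), Rational(1, 2)) = Pow(Add(Pow(Mul(2, Pow(M, 2)), 2), Pow(M, 2)), Rational(1, 2)) = Pow(Add(Mul(4, Pow(M, 4)), Pow(M, 2)), Rational(1, 2)) = Pow(Add(Pow(M, 2), Mul(4, Pow(M, 4))), Rational(1, 2)))
Pow(Add(-1022, Function('t')(Mul(2, 1))), 2) = Pow(Add(-1022, Pow(Add(Pow(Mul(2, 1), 2), Mul(4, Pow(Mul(2, 1), 4))), Rational(1, 2))), 2) = Pow(Add(-1022, Pow(Add(Pow(2, 2), Mul(4, Pow(2, 4))), Rational(1, 2))), 2) = Pow(Add(-1022, Pow(Add(4, Mul(4, 16)), Rational(1, 2))), 2) = Pow(Add(-1022, Pow(Add(4, 64), Rational(1, 2))), 2) = Pow(Add(-1022, Pow(68, Rational(1, 2))), 2) = Pow(Add(-1022, Mul(2, Pow(17, Rational(1, 2)))), 2)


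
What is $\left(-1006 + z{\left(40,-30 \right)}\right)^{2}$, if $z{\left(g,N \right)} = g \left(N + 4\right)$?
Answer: $4186116$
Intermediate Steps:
$z{\left(g,N \right)} = g \left(4 + N\right)$
$\left(-1006 + z{\left(40,-30 \right)}\right)^{2} = \left(-1006 + 40 \left(4 - 30\right)\right)^{2} = \left(-1006 + 40 \left(-26\right)\right)^{2} = \left(-1006 - 1040\right)^{2} = \left(-2046\right)^{2} = 4186116$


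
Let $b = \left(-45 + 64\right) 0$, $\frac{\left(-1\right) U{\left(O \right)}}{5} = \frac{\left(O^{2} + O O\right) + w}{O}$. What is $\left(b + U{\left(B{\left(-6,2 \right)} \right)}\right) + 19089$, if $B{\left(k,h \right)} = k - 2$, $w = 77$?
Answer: $\frac{153737}{8} \approx 19217.0$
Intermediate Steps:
$B{\left(k,h \right)} = -2 + k$
$U{\left(O \right)} = - \frac{5 \left(77 + 2 O^{2}\right)}{O}$ ($U{\left(O \right)} = - 5 \frac{\left(O^{2} + O O\right) + 77}{O} = - 5 \frac{\left(O^{2} + O^{2}\right) + 77}{O} = - 5 \frac{2 O^{2} + 77}{O} = - 5 \frac{77 + 2 O^{2}}{O} = - \frac{5 \left(77 + 2 O^{2}\right)}{O}$)
$b = 0$ ($b = 19 \cdot 0 = 0$)
$\left(b + U{\left(B{\left(-6,2 \right)} \right)}\right) + 19089 = \left(0 - \left(10 \left(-2 - 6\right) + \frac{385}{-2 - 6}\right)\right) + 19089 = \left(0 - \left(-80 + \frac{385}{-8}\right)\right) + 19089 = \left(0 + \left(\left(-385\right) \left(- \frac{1}{8}\right) + 80\right)\right) + 19089 = \left(0 + \left(\frac{385}{8} + 80\right)\right) + 19089 = \left(0 + \frac{1025}{8}\right) + 19089 = \frac{1025}{8} + 19089 = \frac{153737}{8}$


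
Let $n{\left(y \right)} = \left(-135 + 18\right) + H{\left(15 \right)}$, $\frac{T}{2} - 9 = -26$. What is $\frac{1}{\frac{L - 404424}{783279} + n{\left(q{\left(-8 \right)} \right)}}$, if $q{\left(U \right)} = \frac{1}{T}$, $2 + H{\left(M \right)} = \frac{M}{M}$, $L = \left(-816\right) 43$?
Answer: $- \frac{261093}{30955478} \approx -0.0084345$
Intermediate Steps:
$L = -35088$
$T = -34$ ($T = 18 + 2 \left(-26\right) = 18 - 52 = -34$)
$H{\left(M \right)} = -1$ ($H{\left(M \right)} = -2 + \frac{M}{M} = -2 + 1 = -1$)
$q{\left(U \right)} = - \frac{1}{34}$ ($q{\left(U \right)} = \frac{1}{-34} = - \frac{1}{34}$)
$n{\left(y \right)} = -118$ ($n{\left(y \right)} = \left(-135 + 18\right) - 1 = -117 - 1 = -118$)
$\frac{1}{\frac{L - 404424}{783279} + n{\left(q{\left(-8 \right)} \right)}} = \frac{1}{\frac{-35088 - 404424}{783279} - 118} = \frac{1}{\left(-439512\right) \frac{1}{783279} - 118} = \frac{1}{- \frac{146504}{261093} - 118} = \frac{1}{- \frac{30955478}{261093}} = - \frac{261093}{30955478}$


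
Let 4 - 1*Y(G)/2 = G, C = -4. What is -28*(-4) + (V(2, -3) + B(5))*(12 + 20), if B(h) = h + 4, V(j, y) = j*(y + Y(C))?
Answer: 1232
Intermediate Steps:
Y(G) = 8 - 2*G
V(j, y) = j*(16 + y) (V(j, y) = j*(y + (8 - 2*(-4))) = j*(y + (8 + 8)) = j*(y + 16) = j*(16 + y))
B(h) = 4 + h
-28*(-4) + (V(2, -3) + B(5))*(12 + 20) = -28*(-4) + (2*(16 - 3) + (4 + 5))*(12 + 20) = 112 + (2*13 + 9)*32 = 112 + (26 + 9)*32 = 112 + 35*32 = 112 + 1120 = 1232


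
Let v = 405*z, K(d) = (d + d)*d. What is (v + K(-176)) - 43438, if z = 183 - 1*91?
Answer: 55774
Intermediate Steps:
z = 92 (z = 183 - 91 = 92)
K(d) = 2*d² (K(d) = (2*d)*d = 2*d²)
v = 37260 (v = 405*92 = 37260)
(v + K(-176)) - 43438 = (37260 + 2*(-176)²) - 43438 = (37260 + 2*30976) - 43438 = (37260 + 61952) - 43438 = 99212 - 43438 = 55774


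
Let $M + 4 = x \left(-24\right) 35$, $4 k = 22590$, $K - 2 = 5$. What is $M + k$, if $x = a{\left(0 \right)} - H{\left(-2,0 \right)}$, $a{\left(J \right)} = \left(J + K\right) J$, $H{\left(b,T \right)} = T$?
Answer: $\frac{11287}{2} \approx 5643.5$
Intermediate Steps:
$K = 7$ ($K = 2 + 5 = 7$)
$a{\left(J \right)} = J \left(7 + J\right)$ ($a{\left(J \right)} = \left(J + 7\right) J = \left(7 + J\right) J = J \left(7 + J\right)$)
$x = 0$ ($x = 0 \left(7 + 0\right) - 0 = 0 \cdot 7 + 0 = 0 + 0 = 0$)
$k = \frac{11295}{2}$ ($k = \frac{1}{4} \cdot 22590 = \frac{11295}{2} \approx 5647.5$)
$M = -4$ ($M = -4 + 0 \left(-24\right) 35 = -4 + 0 \cdot 35 = -4 + 0 = -4$)
$M + k = -4 + \frac{11295}{2} = \frac{11287}{2}$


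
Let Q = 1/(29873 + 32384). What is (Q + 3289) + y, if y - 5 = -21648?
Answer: -1142664977/62257 ≈ -18354.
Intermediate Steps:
y = -21643 (y = 5 - 21648 = -21643)
Q = 1/62257 ≈ 1.6062e-5
(Q + 3289) + y = (1/62257 + 3289) - 21643 = 204763274/62257 - 21643 = -1142664977/62257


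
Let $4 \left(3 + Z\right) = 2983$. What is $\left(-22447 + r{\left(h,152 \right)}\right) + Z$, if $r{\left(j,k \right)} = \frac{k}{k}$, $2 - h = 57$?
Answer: $- \frac{86813}{4} \approx -21703.0$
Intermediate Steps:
$h = -55$ ($h = 2 - 57 = -55$)
$Z = \frac{2971}{4}$ ($Z = -3 + \frac{1}{4} \cdot 2983 = -3 + \frac{2983}{4} = \frac{2971}{4} \approx 742.75$)
$r{\left(j,k \right)} = 1$
$\left(-22447 + r{\left(h,152 \right)}\right) + Z = \left(-22447 + 1\right) + \frac{2971}{4} = -22446 + \frac{2971}{4} = - \frac{86813}{4}$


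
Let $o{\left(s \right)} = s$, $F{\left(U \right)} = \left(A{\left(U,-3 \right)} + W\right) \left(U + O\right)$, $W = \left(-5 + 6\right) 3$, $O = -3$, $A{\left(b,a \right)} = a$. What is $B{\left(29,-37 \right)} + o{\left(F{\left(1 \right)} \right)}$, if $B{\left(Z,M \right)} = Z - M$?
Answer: $66$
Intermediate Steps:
$W = 3$ ($W = 1 \cdot 3 = 3$)
$F{\left(U \right)} = 0$ ($F{\left(U \right)} = \left(-3 + 3\right) \left(U - 3\right) = 0 \left(-3 + U\right) = 0$)
$B{\left(29,-37 \right)} + o{\left(F{\left(1 \right)} \right)} = \left(29 - -37\right) + 0 = \left(29 + 37\right) + 0 = 66 + 0 = 66$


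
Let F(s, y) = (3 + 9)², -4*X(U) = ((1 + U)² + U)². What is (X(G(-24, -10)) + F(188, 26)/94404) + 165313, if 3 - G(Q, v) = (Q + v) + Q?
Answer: -114762010143/31468 ≈ -3.6469e+6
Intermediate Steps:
G(Q, v) = 3 - v - 2*Q (G(Q, v) = 3 - ((Q + v) + Q) = 3 - (v + 2*Q) = 3 + (-v - 2*Q) = 3 - v - 2*Q)
X(U) = -(U + (1 + U)²)²/4 (X(U) = -((1 + U)² + U)²/4 = -(U + (1 + U)²)²/4)
F(s, y) = 144 (F(s, y) = 12² = 144)
(X(G(-24, -10)) + F(188, 26)/94404) + 165313 = (-((3 - 1*(-10) - 2*(-24)) + (1 + (3 - 1*(-10) - 2*(-24)))²)²/4 + 144/94404) + 165313 = (-((3 + 10 + 48) + (1 + (3 + 10 + 48))²)²/4 + 144*(1/94404)) + 165313 = (-(61 + (1 + 61)²)²/4 + 12/7867) + 165313 = (-(61 + 62²)²/4 + 12/7867) + 165313 = (-(61 + 3844)²/4 + 12/7867) + 165313 = (-¼*3905² + 12/7867) + 165313 = (-¼*15249025 + 12/7867) + 165313 = (-15249025/4 + 12/7867) + 165313 = -119964079627/31468 + 165313 = -114762010143/31468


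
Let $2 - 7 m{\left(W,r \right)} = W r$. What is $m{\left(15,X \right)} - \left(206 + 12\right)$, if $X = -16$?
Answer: $- \frac{1284}{7} \approx -183.43$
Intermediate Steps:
$m{\left(W,r \right)} = \frac{2}{7} - \frac{W r}{7}$
$m{\left(15,X \right)} - \left(206 + 12\right) = \left(\frac{2}{7} - \frac{15}{7} \left(-16\right)\right) - \left(206 + 12\right) = \left(\frac{2}{7} + \frac{240}{7}\right) - 218 = \frac{242}{7} - 218 = - \frac{1284}{7}$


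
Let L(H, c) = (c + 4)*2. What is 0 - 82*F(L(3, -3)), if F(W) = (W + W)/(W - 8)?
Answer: 164/3 ≈ 54.667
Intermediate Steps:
L(H, c) = 8 + 2*c (L(H, c) = (4 + c)*2 = 8 + 2*c)
F(W) = 2*W/(-8 + W) (F(W) = (2*W)/(-8 + W) = 2*W/(-8 + W))
0 - 82*F(L(3, -3)) = 0 - 164*(8 + 2*(-3))/(-8 + (8 + 2*(-3))) = 0 - 164*(8 - 6)/(-8 + (8 - 6)) = 0 - 164*2/(-8 + 2) = 0 - 164*2/(-6) = 0 - 164*2*(-1)/6 = 0 - 82*(-⅔) = 0 + 164/3 = 164/3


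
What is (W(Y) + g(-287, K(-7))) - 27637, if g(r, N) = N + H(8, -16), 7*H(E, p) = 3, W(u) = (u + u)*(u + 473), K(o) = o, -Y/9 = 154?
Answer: 17522347/7 ≈ 2.5032e+6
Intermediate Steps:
Y = -1386 (Y = -9*154 = -1386)
W(u) = 2*u*(473 + u) (W(u) = (2*u)*(473 + u) = 2*u*(473 + u))
H(E, p) = 3/7 (H(E, p) = (1/7)*3 = 3/7)
g(r, N) = 3/7 + N (g(r, N) = N + 3/7 = 3/7 + N)
(W(Y) + g(-287, K(-7))) - 27637 = (2*(-1386)*(473 - 1386) + (3/7 - 7)) - 27637 = (2*(-1386)*(-913) - 46/7) - 27637 = (2530836 - 46/7) - 27637 = 17715806/7 - 27637 = 17522347/7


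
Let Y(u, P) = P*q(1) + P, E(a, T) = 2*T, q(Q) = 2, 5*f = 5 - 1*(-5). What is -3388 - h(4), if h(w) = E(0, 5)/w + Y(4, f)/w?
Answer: -3392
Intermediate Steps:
f = 2 (f = (5 - 1*(-5))/5 = (5 + 5)/5 = (⅕)*10 = 2)
Y(u, P) = 3*P (Y(u, P) = P*2 + P = 2*P + P = 3*P)
h(w) = 16/w (h(w) = (2*5)/w + (3*2)/w = 10/w + 6/w = 16/w)
-3388 - h(4) = -3388 - 16/4 = -3388 - 1*4 = -3388 - 4 = -3392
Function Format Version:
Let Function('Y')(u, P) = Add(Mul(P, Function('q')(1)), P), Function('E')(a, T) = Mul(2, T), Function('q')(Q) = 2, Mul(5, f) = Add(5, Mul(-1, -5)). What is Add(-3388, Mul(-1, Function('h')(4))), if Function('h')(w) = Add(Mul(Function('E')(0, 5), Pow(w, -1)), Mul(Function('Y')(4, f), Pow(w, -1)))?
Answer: -3392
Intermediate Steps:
f = 2 (f = Mul(Rational(1, 5), Add(5, Mul(-1, -5))) = Mul(Rational(1, 5), Add(5, 5)) = Mul(Rational(1, 5), 10) = 2)
Function('Y')(u, P) = Mul(3, P) (Function('Y')(u, P) = Add(Mul(P, 2), P) = Add(Mul(2, P), P) = Mul(3, P))
Function('h')(w) = Mul(16, Pow(w, -1)) (Function('h')(w) = Add(Mul(Mul(2, 5), Pow(w, -1)), Mul(Mul(3, 2), Pow(w, -1))) = Add(Mul(10, Pow(w, -1)), Mul(6, Pow(w, -1))) = Mul(16, Pow(w, -1)))
Add(-3388, Mul(-1, Function('h')(4))) = Add(-3388, Mul(-1, Mul(16, Pow(4, -1)))) = Add(-3388, Mul(-1, Mul(16, Rational(1, 4)))) = Add(-3388, Mul(-1, 4)) = Add(-3388, -4) = -3392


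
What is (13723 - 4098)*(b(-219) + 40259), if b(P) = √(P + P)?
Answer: 387492875 + 9625*I*√438 ≈ 3.8749e+8 + 2.0144e+5*I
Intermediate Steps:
b(P) = √2*√P (b(P) = √(2*P) = √2*√P)
(13723 - 4098)*(b(-219) + 40259) = (13723 - 4098)*(√2*√(-219) + 40259) = 9625*(√2*(I*√219) + 40259) = 9625*(I*√438 + 40259) = 9625*(40259 + I*√438) = 387492875 + 9625*I*√438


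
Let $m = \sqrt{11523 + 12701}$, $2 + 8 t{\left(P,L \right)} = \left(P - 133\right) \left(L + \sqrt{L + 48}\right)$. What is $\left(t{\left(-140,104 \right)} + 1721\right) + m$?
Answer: $- \frac{7313}{4} + 4 \sqrt{1514} - \frac{273 \sqrt{38}}{4} \approx -2093.3$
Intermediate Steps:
$t{\left(P,L \right)} = - \frac{1}{4} + \frac{\left(-133 + P\right) \left(L + \sqrt{48 + L}\right)}{8}$ ($t{\left(P,L \right)} = - \frac{1}{4} + \frac{\left(P - 133\right) \left(L + \sqrt{L + 48}\right)}{8} = - \frac{1}{4} + \frac{\left(-133 + P\right) \left(L + \sqrt{48 + L}\right)}{8}$)
$m = 4 \sqrt{1514}$ ($m = \sqrt{24224} = 4 \sqrt{1514} \approx 155.64$)
$\left(t{\left(-140,104 \right)} + 1721\right) + m = \left(\left(- \frac{1}{4} - 1729 - \frac{133 \sqrt{48 + 104}}{8} + \frac{1}{8} \cdot 104 \left(-140\right) + \frac{1}{8} \left(-140\right) \sqrt{48 + 104}\right) + 1721\right) + 4 \sqrt{1514} = \left(\left(- \frac{1}{4} - 1729 - \frac{133 \sqrt{152}}{8} - 1820 + \frac{1}{8} \left(-140\right) \sqrt{152}\right) + 1721\right) + 4 \sqrt{1514} = \left(\left(- \frac{1}{4} - 1729 - \frac{133 \cdot 2 \sqrt{38}}{8} - 1820 + \frac{1}{8} \left(-140\right) 2 \sqrt{38}\right) + 1721\right) + 4 \sqrt{1514} = \left(\left(- \frac{1}{4} - 1729 - \frac{133 \sqrt{38}}{4} - 1820 - 35 \sqrt{38}\right) + 1721\right) + 4 \sqrt{1514} = \left(\left(- \frac{14197}{4} - \frac{273 \sqrt{38}}{4}\right) + 1721\right) + 4 \sqrt{1514} = \left(- \frac{7313}{4} - \frac{273 \sqrt{38}}{4}\right) + 4 \sqrt{1514} = - \frac{7313}{4} + 4 \sqrt{1514} - \frac{273 \sqrt{38}}{4}$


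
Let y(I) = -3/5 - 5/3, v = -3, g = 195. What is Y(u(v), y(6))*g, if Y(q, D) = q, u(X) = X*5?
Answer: -2925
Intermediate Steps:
y(I) = -34/15 (y(I) = -3*⅕ - 5*⅓ = -⅗ - 5/3 = -34/15)
u(X) = 5*X
Y(u(v), y(6))*g = (5*(-3))*195 = -15*195 = -2925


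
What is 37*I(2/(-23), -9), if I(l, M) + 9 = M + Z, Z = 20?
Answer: 74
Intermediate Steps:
I(l, M) = 11 + M (I(l, M) = -9 + (M + 20) = -9 + (20 + M) = 11 + M)
37*I(2/(-23), -9) = 37*(11 - 9) = 37*2 = 74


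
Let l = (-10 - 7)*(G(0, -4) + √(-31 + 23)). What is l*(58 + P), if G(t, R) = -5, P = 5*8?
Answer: 8330 - 3332*I*√2 ≈ 8330.0 - 4712.2*I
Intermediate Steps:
P = 40
l = 85 - 34*I*√2 (l = (-10 - 7)*(-5 + √(-31 + 23)) = -17*(-5 + √(-8)) = -17*(-5 + 2*I*√2) = 85 - 34*I*√2 ≈ 85.0 - 48.083*I)
l*(58 + P) = (85 - 34*I*√2)*(58 + 40) = (85 - 34*I*√2)*98 = 8330 - 3332*I*√2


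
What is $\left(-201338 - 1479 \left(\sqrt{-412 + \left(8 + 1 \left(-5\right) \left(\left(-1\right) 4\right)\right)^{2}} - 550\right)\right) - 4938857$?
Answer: $-4326745 - 2958 \sqrt{93} \approx -4.3553 \cdot 10^{6}$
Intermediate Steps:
$\left(-201338 - 1479 \left(\sqrt{-412 + \left(8 + 1 \left(-5\right) \left(\left(-1\right) 4\right)\right)^{2}} - 550\right)\right) - 4938857 = \left(-201338 - 1479 \left(\sqrt{-412 + \left(8 - -20\right)^{2}} - 550\right)\right) - 4938857 = \left(-201338 - 1479 \left(\sqrt{-412 + \left(8 + 20\right)^{2}} - 550\right)\right) - 4938857 = \left(-201338 - 1479 \left(\sqrt{-412 + 28^{2}} - 550\right)\right) - 4938857 = \left(-201338 - 1479 \left(\sqrt{-412 + 784} - 550\right)\right) - 4938857 = \left(-201338 - 1479 \left(\sqrt{372} - 550\right)\right) - 4938857 = \left(-201338 - 1479 \left(2 \sqrt{93} - 550\right)\right) - 4938857 = \left(-201338 - 1479 \left(-550 + 2 \sqrt{93}\right)\right) - 4938857 = \left(-201338 - \left(-813450 + 2958 \sqrt{93}\right)\right) - 4938857 = \left(-201338 + \left(813450 - 2958 \sqrt{93}\right)\right) - 4938857 = \left(612112 - 2958 \sqrt{93}\right) - 4938857 = -4326745 - 2958 \sqrt{93}$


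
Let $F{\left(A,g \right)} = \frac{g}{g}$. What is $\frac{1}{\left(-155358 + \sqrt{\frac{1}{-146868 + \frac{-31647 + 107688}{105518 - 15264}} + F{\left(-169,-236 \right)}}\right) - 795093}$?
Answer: $- \frac{12598559171592381}{11974313163185894855654} - \frac{7 \sqrt{3585776850591772863}}{11974313163185894855654} \approx -1.0521 \cdot 10^{-6}$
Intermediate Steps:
$F{\left(A,g \right)} = 1$
$\frac{1}{\left(-155358 + \sqrt{\frac{1}{-146868 + \frac{-31647 + 107688}{105518 - 15264}} + F{\left(-169,-236 \right)}}\right) - 795093} = \frac{1}{\left(-155358 + \sqrt{\frac{1}{-146868 + \frac{-31647 + 107688}{105518 - 15264}} + 1}\right) - 795093} = \frac{1}{\left(-155358 + \sqrt{\frac{1}{-146868 + \frac{76041}{90254}} + 1}\right) - 795093} = \frac{1}{\left(-155358 + \sqrt{\frac{1}{- \frac{13255348431}{90254}} + 1}\right) - 795093} = \frac{1}{\left(-155358 + \sqrt{- \frac{90254}{13255348431} + 1}\right) - 795093} = \frac{1}{\left(-155358 + \sqrt{\frac{13255258177}{13255348431}}\right) - 795093} = \frac{1}{\left(-155358 + \frac{7 \sqrt{3585776850591772863}}{13255348431}\right) - 795093} = \frac{1}{-950451 + \frac{7 \sqrt{3585776850591772863}}{13255348431}}$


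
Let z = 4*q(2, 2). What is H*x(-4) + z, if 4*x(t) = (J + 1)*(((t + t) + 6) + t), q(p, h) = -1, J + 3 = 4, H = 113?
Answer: -343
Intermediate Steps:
J = 1 (J = -3 + 4 = 1)
x(t) = 3 + 3*t/2 (x(t) = ((1 + 1)*(((t + t) + 6) + t))/4 = (2*((2*t + 6) + t))/4 = (2*((6 + 2*t) + t))/4 = (2*(6 + 3*t))/4 = (12 + 6*t)/4 = 3 + 3*t/2)
z = -4 (z = 4*(-1) = -4)
H*x(-4) + z = 113*(3 + (3/2)*(-4)) - 4 = 113*(3 - 6) - 4 = 113*(-3) - 4 = -339 - 4 = -343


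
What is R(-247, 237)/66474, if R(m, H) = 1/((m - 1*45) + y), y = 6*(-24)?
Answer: -1/28982664 ≈ -3.4503e-8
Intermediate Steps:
y = -144
R(m, H) = 1/(-189 + m) (R(m, H) = 1/((m - 1*45) - 144) = 1/((m - 45) - 144) = 1/((-45 + m) - 144) = 1/(-189 + m))
R(-247, 237)/66474 = 1/(-189 - 247*66474) = (1/66474)/(-436) = -1/436*1/66474 = -1/28982664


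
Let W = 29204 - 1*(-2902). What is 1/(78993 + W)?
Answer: 1/111099 ≈ 9.0010e-6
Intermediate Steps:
W = 32106 (W = 29204 + 2902 = 32106)
1/(78993 + W) = 1/(78993 + 32106) = 1/111099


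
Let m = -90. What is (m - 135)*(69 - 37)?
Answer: -7200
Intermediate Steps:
(m - 135)*(69 - 37) = (-90 - 135)*(69 - 37) = -225*32 = -7200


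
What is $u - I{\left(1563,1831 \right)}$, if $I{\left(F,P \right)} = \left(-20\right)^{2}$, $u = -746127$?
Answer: $-746527$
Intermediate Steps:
$I{\left(F,P \right)} = 400$
$u - I{\left(1563,1831 \right)} = -746127 - 400 = -746527$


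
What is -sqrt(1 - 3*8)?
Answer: -I*sqrt(23) ≈ -4.7958*I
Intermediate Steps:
-sqrt(1 - 3*8) = -sqrt(1 - 24) = -sqrt(-23) = -I*sqrt(23)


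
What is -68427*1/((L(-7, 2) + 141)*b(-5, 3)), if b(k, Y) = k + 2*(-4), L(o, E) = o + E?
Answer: 68427/1768 ≈ 38.703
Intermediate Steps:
L(o, E) = E + o
b(k, Y) = -8 + k (b(k, Y) = k - 8 = -8 + k)
-68427*1/((L(-7, 2) + 141)*b(-5, 3)) = -68427*1/((-8 - 5)*((2 - 7) + 141)) = -68427*(-1/(13*(-5 + 141))) = -68427/(136*(-13)) = -68427/(-1768) = -68427*(-1/1768) = 68427/1768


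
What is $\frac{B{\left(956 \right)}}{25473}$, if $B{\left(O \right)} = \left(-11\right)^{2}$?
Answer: $\frac{121}{25473} \approx 0.0047501$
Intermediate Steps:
$B{\left(O \right)} = 121$
$\frac{B{\left(956 \right)}}{25473} = \frac{121}{25473}$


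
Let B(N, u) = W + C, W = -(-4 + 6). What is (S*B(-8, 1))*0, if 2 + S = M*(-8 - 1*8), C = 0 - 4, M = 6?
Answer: 0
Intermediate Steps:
C = -4
W = -2 (W = -1*2 = -2)
B(N, u) = -6 (B(N, u) = -2 - 4 = -6)
S = -98 (S = -2 + 6*(-8 - 1*8) = -2 + 6*(-8 - 8) = -2 + 6*(-16) = -2 - 96 = -98)
(S*B(-8, 1))*0 = -98*(-6)*0 = 588*0 = 0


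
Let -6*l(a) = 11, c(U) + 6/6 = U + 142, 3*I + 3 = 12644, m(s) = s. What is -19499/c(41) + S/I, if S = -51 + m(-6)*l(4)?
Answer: -246508699/2300662 ≈ -107.15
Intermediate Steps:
I = 12641/3 (I = -1 + (⅓)*12644 = -1 + 12644/3 = 12641/3 ≈ 4213.7)
c(U) = 141 + U (c(U) = -1 + (U + 142) = -1 + (142 + U) = 141 + U)
l(a) = -11/6 (l(a) = -⅙*11 = -11/6)
S = -40 (S = -51 - 6*(-11/6) = -51 + 11 = -40)
-19499/c(41) + S/I = -19499/(141 + 41) - 40/12641/3 = -19499/182 - 40*3/12641 = -19499*1/182 - 120/12641 = -19499/182 - 120/12641 = -246508699/2300662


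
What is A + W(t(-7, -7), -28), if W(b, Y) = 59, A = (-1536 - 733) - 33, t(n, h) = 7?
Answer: -2243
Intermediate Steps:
A = -2302 (A = -2269 - 33 = -2302)
A + W(t(-7, -7), -28) = -2302 + 59 = -2243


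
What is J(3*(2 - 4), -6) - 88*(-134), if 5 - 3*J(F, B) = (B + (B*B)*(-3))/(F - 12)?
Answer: 106124/9 ≈ 11792.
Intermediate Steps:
J(F, B) = 5/3 - (B - 3*B²)/(3*(-12 + F)) (J(F, B) = 5/3 - (B + (B*B)*(-3))/(3*(F - 12)) = 5/3 - (B + B²*(-3))/(3*(-12 + F)) = 5/3 - (B - 3*B²)/(3*(-12 + F)))
J(3*(2 - 4), -6) - 88*(-134) = (-60 - 1*(-6) + 3*(-6)² + 5*(3*(2 - 4)))/(3*(-12 + 3*(2 - 4))) - 88*(-134) = (-60 + 6 + 3*36 + 5*(3*(-2)))/(3*(-12 + 3*(-2))) + 11792 = (-60 + 6 + 108 + 5*(-6))/(3*(-12 - 6)) + 11792 = (⅓)*(-60 + 6 + 108 - 30)/(-18) + 11792 = (⅓)*(-1/18)*24 + 11792 = -4/9 + 11792 = 106124/9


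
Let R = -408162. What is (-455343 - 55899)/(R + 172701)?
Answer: 170414/78487 ≈ 2.1712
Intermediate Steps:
(-455343 - 55899)/(R + 172701) = (-455343 - 55899)/(-408162 + 172701) = -511242/(-235461) = -511242*(-1/235461) = 170414/78487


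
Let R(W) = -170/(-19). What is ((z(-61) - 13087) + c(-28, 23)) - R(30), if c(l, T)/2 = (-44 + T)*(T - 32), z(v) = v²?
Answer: -170942/19 ≈ -8997.0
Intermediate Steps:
R(W) = 170/19 (R(W) = -170*(-1/19) = 170/19)
c(l, T) = 2*(-44 + T)*(-32 + T) (c(l, T) = 2*((-44 + T)*(T - 32)) = 2*((-44 + T)*(-32 + T)) = 2*(-44 + T)*(-32 + T))
((z(-61) - 13087) + c(-28, 23)) - R(30) = (((-61)² - 13087) + (2816 - 152*23 + 2*23²)) - 1*170/19 = ((3721 - 13087) + (2816 - 3496 + 2*529)) - 170/19 = (-9366 + (2816 - 3496 + 1058)) - 170/19 = (-9366 + 378) - 170/19 = -8988 - 170/19 = -170942/19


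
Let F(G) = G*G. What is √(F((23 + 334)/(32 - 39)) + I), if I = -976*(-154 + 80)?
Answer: 5*√2993 ≈ 273.54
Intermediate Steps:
F(G) = G²
I = 72224 (I = -976*(-74) = 72224)
√(F((23 + 334)/(32 - 39)) + I) = √(((23 + 334)/(32 - 39))² + 72224) = √((357/(-7))² + 72224) = √((357*(-⅐))² + 72224) = √((-51)² + 72224) = √(2601 + 72224) = √74825 = 5*√2993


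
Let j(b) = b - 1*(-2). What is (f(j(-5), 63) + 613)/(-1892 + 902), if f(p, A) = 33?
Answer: -323/495 ≈ -0.65252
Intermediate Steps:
j(b) = 2 + b (j(b) = b + 2 = 2 + b)
(f(j(-5), 63) + 613)/(-1892 + 902) = (33 + 613)/(-1892 + 902) = 646/(-990) = 646*(-1/990) = -323/495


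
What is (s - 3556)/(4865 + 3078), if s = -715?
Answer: -4271/7943 ≈ -0.53771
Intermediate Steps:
(s - 3556)/(4865 + 3078) = (-715 - 3556)/(4865 + 3078) = -4271/7943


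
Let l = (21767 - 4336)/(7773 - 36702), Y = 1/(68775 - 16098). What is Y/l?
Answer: -9643/306070929 ≈ -3.1506e-5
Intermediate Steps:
Y = 1/52677 ≈ 1.8984e-5
l = -17431/28929 (l = 17431/(-28929) = 17431*(-1/28929) = -17431/28929 ≈ -0.60254)
Y/l = 1/(52677*(-17431/28929)) = (1/52677)*(-28929/17431) = -9643/306070929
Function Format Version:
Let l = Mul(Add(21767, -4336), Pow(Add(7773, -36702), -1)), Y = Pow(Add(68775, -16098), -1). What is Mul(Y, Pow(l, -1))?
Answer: Rational(-9643, 306070929) ≈ -3.1506e-5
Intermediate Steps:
Y = Rational(1, 52677) (Y = Pow(52677, -1) = Rational(1, 52677) ≈ 1.8984e-5)
l = Rational(-17431, 28929) (l = Mul(17431, Pow(-28929, -1)) = Mul(17431, Rational(-1, 28929)) = Rational(-17431, 28929) ≈ -0.60254)
Mul(Y, Pow(l, -1)) = Mul(Rational(1, 52677), Pow(Rational(-17431, 28929), -1)) = Mul(Rational(1, 52677), Rational(-28929, 17431)) = Rational(-9643, 306070929)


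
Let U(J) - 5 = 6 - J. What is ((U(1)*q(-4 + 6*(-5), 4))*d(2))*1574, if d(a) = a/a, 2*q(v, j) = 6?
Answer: 47220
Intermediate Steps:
q(v, j) = 3 (q(v, j) = (½)*6 = 3)
U(J) = 11 - J (U(J) = 5 + (6 - J) = 11 - J)
d(a) = 1
((U(1)*q(-4 + 6*(-5), 4))*d(2))*1574 = (((11 - 1*1)*3)*1)*1574 = (((11 - 1)*3)*1)*1574 = ((10*3)*1)*1574 = (30*1)*1574 = 30*1574 = 47220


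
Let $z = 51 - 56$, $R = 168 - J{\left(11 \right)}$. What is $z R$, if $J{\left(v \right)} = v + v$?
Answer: $-730$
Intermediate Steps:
$J{\left(v \right)} = 2 v$
$R = 146$ ($R = 168 - 2 \cdot 11 = 168 - 22 = 146$)
$z = -5$ ($z = 51 - 56 = -5$)
$z R = \left(-5\right) 146 = -730$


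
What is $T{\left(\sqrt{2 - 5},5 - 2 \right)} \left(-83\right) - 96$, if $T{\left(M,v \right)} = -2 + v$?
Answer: $-179$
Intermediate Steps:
$T{\left(\sqrt{2 - 5},5 - 2 \right)} \left(-83\right) - 96 = \left(-2 + \left(5 - 2\right)\right) \left(-83\right) - 96 = \left(-2 + 3\right) \left(-83\right) - 96 = 1 \left(-83\right) - 96 = -83 - 96 = -179$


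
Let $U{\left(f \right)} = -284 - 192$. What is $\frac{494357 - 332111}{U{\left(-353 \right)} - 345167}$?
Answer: $- \frac{162246}{345643} \approx -0.4694$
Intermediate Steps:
$U{\left(f \right)} = -476$ ($U{\left(f \right)} = -284 - 192 = -476$)
$\frac{494357 - 332111}{U{\left(-353 \right)} - 345167} = \frac{494357 - 332111}{-476 - 345167} = \frac{162246}{-345643} = 162246 \left(- \frac{1}{345643}\right) = - \frac{162246}{345643}$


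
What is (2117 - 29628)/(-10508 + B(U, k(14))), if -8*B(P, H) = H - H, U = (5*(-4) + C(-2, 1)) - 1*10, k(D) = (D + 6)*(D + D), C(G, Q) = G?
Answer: 27511/10508 ≈ 2.6181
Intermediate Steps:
k(D) = 2*D*(6 + D) (k(D) = (6 + D)*(2*D) = 2*D*(6 + D))
U = -32 (U = (5*(-4) - 2) - 1*10 = (-20 - 2) - 10 = -22 - 10 = -32)
B(P, H) = 0 (B(P, H) = -(H - H)/8 = -1/8*0 = 0)
(2117 - 29628)/(-10508 + B(U, k(14))) = (2117 - 29628)/(-10508 + 0) = -27511/(-10508) = -27511*(-1/10508) = 27511/10508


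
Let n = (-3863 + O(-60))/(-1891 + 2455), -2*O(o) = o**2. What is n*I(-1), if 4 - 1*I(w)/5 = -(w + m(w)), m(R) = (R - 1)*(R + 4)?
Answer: 28315/188 ≈ 150.61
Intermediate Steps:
O(o) = -o**2/2
m(R) = (-1 + R)*(4 + R)
I(w) = 5*w**2 + 20*w (I(w) = 20 - (-5)*(w + (-4 + w**2 + 3*w)) = 20 - (-5)*(-4 + w**2 + 4*w) = 20 - 5*(4 - w**2 - 4*w) = 20 + (-20 + 5*w**2 + 20*w) = 5*w**2 + 20*w)
n = -5663/564 (n = (-3863 - 1/2*(-60)**2)/(-1891 + 2455) = (-3863 - 1/2*3600)/564 = (-3863 - 1800)*(1/564) = -5663*1/564 = -5663/564 ≈ -10.041)
n*I(-1) = -28315*(-1)*(4 - 1)/564 = -28315*(-1)*3/564 = -5663/564*(-15) = 28315/188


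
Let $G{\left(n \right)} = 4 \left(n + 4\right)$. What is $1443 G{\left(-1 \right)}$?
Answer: $17316$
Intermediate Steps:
$G{\left(n \right)} = 16 + 4 n$ ($G{\left(n \right)} = 4 \left(4 + n\right) = 16 + 4 n$)
$1443 G{\left(-1 \right)} = 1443 \left(16 + 4 \left(-1\right)\right) = 1443 \left(16 - 4\right) = 1443 \cdot 12 = 17316$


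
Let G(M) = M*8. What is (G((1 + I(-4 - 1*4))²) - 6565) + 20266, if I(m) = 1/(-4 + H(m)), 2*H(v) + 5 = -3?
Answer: 109657/8 ≈ 13707.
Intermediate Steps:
H(v) = -4 (H(v) = -5/2 + (½)*(-3) = -5/2 - 3/2 = -4)
I(m) = -⅛ (I(m) = 1/(-4 - 4) = 1/(-8) = -⅛)
G(M) = 8*M
(G((1 + I(-4 - 1*4))²) - 6565) + 20266 = (8*(1 - ⅛)² - 6565) + 20266 = (8*(7/8)² - 6565) + 20266 = (8*(49/64) - 6565) + 20266 = (49/8 - 6565) + 20266 = -52471/8 + 20266 = 109657/8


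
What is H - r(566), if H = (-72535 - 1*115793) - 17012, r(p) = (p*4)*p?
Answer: -1486764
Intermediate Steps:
r(p) = 4*p² (r(p) = (4*p)*p = 4*p²)
H = -205340 (H = (-72535 - 115793) - 17012 = -188328 - 17012 = -205340)
H - r(566) = -205340 - 4*566² = -205340 - 4*320356 = -205340 - 1*1281424 = -205340 - 1281424 = -1486764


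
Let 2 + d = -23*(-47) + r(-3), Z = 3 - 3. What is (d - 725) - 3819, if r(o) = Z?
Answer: -3465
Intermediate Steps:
Z = 0
r(o) = 0
d = 1079 (d = -2 + (-23*(-47) + 0) = -2 + (1081 + 0) = -2 + 1081 = 1079)
(d - 725) - 3819 = (1079 - 725) - 3819 = 354 - 3819 = -3465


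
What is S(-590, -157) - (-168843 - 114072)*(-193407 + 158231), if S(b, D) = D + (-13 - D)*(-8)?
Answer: -9951819349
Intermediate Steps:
S(b, D) = 104 + 9*D (S(b, D) = D + (104 + 8*D) = 104 + 9*D)
S(-590, -157) - (-168843 - 114072)*(-193407 + 158231) = (104 + 9*(-157)) - (-168843 - 114072)*(-193407 + 158231) = (104 - 1413) - (-282915)*(-35176) = -1309 - 1*9951818040 = -1309 - 9951818040 = -9951819349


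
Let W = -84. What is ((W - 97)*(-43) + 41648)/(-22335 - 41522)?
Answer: -49431/63857 ≈ -0.77409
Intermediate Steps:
((W - 97)*(-43) + 41648)/(-22335 - 41522) = ((-84 - 97)*(-43) + 41648)/(-22335 - 41522) = (-181*(-43) + 41648)/(-63857) = (7783 + 41648)*(-1/63857) = 49431*(-1/63857) = -49431/63857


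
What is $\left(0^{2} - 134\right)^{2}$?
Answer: $17956$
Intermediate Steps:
$\left(0^{2} - 134\right)^{2} = \left(0 - 134\right)^{2} = \left(-134\right)^{2} = 17956$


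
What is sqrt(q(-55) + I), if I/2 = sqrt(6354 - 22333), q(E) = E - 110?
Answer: sqrt(-165 + 58*I*sqrt(19)) ≈ 8.2733 + 15.279*I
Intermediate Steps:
q(E) = -110 + E
I = 58*I*sqrt(19) (I = 2*sqrt(6354 - 22333) = 2*sqrt(-15979) = 2*(29*I*sqrt(19)) = 58*I*sqrt(19) ≈ 252.82*I)
sqrt(q(-55) + I) = sqrt((-110 - 55) + 58*I*sqrt(19)) = sqrt(-165 + 58*I*sqrt(19))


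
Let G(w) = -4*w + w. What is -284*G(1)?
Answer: 852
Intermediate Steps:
G(w) = -3*w
-284*G(1) = -(-852) = -284*(-3) = 852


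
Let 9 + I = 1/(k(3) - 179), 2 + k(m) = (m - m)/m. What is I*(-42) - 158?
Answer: 39862/181 ≈ 220.23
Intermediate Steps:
k(m) = -2 (k(m) = -2 + (m - m)/m = -2 + 0/m = -2 + 0 = -2)
I = -1630/181 (I = -9 + 1/(-2 - 179) = -9 + 1/(-181) = -9 - 1/181 = -1630/181 ≈ -9.0055)
I*(-42) - 158 = -1630/181*(-42) - 158 = 68460/181 - 158 = 39862/181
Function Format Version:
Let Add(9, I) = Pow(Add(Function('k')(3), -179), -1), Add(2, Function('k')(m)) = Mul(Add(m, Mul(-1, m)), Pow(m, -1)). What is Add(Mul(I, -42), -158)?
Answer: Rational(39862, 181) ≈ 220.23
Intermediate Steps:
Function('k')(m) = -2 (Function('k')(m) = Add(-2, Mul(Add(m, Mul(-1, m)), Pow(m, -1))) = Add(-2, Mul(0, Pow(m, -1))) = Add(-2, 0) = -2)
I = Rational(-1630, 181) (I = Add(-9, Pow(Add(-2, -179), -1)) = Add(-9, Pow(-181, -1)) = Add(-9, Rational(-1, 181)) = Rational(-1630, 181) ≈ -9.0055)
Add(Mul(I, -42), -158) = Add(Mul(Rational(-1630, 181), -42), -158) = Add(Rational(68460, 181), -158) = Rational(39862, 181)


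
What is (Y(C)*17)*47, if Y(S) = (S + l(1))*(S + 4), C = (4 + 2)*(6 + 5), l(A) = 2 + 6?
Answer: 4138820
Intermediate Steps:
l(A) = 8
C = 66 (C = 6*11 = 66)
Y(S) = (4 + S)*(8 + S) (Y(S) = (S + 8)*(S + 4) = (8 + S)*(4 + S) = (4 + S)*(8 + S))
(Y(C)*17)*47 = ((32 + 66**2 + 12*66)*17)*47 = ((32 + 4356 + 792)*17)*47 = (5180*17)*47 = 88060*47 = 4138820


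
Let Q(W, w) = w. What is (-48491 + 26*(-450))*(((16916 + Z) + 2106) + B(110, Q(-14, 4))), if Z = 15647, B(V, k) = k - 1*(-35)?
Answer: -2089109228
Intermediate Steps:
B(V, k) = 35 + k (B(V, k) = k + 35 = 35 + k)
(-48491 + 26*(-450))*(((16916 + Z) + 2106) + B(110, Q(-14, 4))) = (-48491 + 26*(-450))*(((16916 + 15647) + 2106) + (35 + 4)) = (-48491 - 11700)*((32563 + 2106) + 39) = -60191*(34669 + 39) = -60191*34708 = -2089109228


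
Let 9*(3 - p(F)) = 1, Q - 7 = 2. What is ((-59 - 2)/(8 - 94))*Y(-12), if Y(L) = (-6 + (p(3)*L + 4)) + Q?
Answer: -5063/258 ≈ -19.624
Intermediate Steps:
Q = 9 (Q = 7 + 2 = 9)
p(F) = 26/9 (p(F) = 3 - 1/9*1 = 3 - 1/9 = 26/9)
Y(L) = 7 + 26*L/9 (Y(L) = (-6 + (26*L/9 + 4)) + 9 = (-6 + (4 + 26*L/9)) + 9 = (-2 + 26*L/9) + 9 = 7 + 26*L/9)
((-59 - 2)/(8 - 94))*Y(-12) = ((-59 - 2)/(8 - 94))*(7 + (26/9)*(-12)) = (-61/(-86))*(7 - 104/3) = -61*(-1/86)*(-83/3) = (61/86)*(-83/3) = -5063/258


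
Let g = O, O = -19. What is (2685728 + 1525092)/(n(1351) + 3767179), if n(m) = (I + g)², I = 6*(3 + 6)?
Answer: 1052705/942101 ≈ 1.1174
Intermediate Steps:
g = -19
I = 54 (I = 6*9 = 54)
n(m) = 1225 (n(m) = (54 - 19)² = 35² = 1225)
(2685728 + 1525092)/(n(1351) + 3767179) = (2685728 + 1525092)/(1225 + 3767179) = 4210820/3768404 = 4210820*(1/3768404) = 1052705/942101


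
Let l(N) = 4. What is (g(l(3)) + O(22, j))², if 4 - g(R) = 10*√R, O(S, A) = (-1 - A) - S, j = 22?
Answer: 3721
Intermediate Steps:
O(S, A) = -1 - A - S
g(R) = 4 - 10*√R
(g(l(3)) + O(22, j))² = ((4 - 10*√4) + (-1 - 1*22 - 1*22))² = ((4 - 10*2) + (-1 - 22 - 22))² = ((4 - 20) - 45)² = (-16 - 45)² = (-61)² = 3721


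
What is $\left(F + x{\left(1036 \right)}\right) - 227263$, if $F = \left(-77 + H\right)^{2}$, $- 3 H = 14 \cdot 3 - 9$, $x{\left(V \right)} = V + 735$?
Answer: $-217748$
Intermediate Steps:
$x{\left(V \right)} = 735 + V$
$H = -11$ ($H = - \frac{14 \cdot 3 - 9}{3} = - \frac{42 - 9}{3} = \left(- \frac{1}{3}\right) 33 = -11$)
$F = 7744$ ($F = \left(-77 - 11\right)^{2} = \left(-88\right)^{2} = 7744$)
$\left(F + x{\left(1036 \right)}\right) - 227263 = \left(7744 + \left(735 + 1036\right)\right) - 227263 = \left(7744 + 1771\right) - 227263 = 9515 - 227263 = -217748$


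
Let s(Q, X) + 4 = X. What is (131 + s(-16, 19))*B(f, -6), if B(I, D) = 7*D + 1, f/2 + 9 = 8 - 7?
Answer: -5986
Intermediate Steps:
s(Q, X) = -4 + X
f = -16 (f = -18 + 2*(8 - 7) = -18 + 2*1 = -18 + 2 = -16)
B(I, D) = 1 + 7*D
(131 + s(-16, 19))*B(f, -6) = (131 + (-4 + 19))*(1 + 7*(-6)) = (131 + 15)*(1 - 42) = 146*(-41) = -5986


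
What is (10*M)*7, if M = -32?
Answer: -2240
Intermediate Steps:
(10*M)*7 = (10*(-32))*7 = -320*7 = -2240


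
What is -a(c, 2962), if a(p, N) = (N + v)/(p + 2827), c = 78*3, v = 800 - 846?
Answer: -2916/3061 ≈ -0.95263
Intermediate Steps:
v = -46
c = 234
a(p, N) = (-46 + N)/(2827 + p) (a(p, N) = (N - 46)/(p + 2827) = (-46 + N)/(2827 + p))
-a(c, 2962) = -(-46 + 2962)/(2827 + 234) = -2916/3061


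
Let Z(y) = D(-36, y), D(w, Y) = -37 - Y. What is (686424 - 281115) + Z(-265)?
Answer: 405537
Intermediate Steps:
Z(y) = -37 - y
(686424 - 281115) + Z(-265) = (686424 - 281115) + (-37 - 1*(-265)) = 405309 + (-37 + 265) = 405309 + 228 = 405537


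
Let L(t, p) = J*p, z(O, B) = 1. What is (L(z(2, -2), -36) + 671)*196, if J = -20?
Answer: 272636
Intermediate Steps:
L(t, p) = -20*p
(L(z(2, -2), -36) + 671)*196 = (-20*(-36) + 671)*196 = (720 + 671)*196 = 1391*196 = 272636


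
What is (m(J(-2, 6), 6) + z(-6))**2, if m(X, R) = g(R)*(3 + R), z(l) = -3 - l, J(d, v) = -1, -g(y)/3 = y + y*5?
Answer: 938961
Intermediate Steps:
g(y) = -18*y (g(y) = -3*(y + y*5) = -3*(y + 5*y) = -18*y)
m(X, R) = -18*R*(3 + R) (m(X, R) = (-18*R)*(3 + R) = -18*R*(3 + R))
(m(J(-2, 6), 6) + z(-6))**2 = (-18*6*(3 + 6) + (-3 - 1*(-6)))**2 = (-18*6*9 + (-3 + 6))**2 = (-972 + 3)**2 = (-969)**2 = 938961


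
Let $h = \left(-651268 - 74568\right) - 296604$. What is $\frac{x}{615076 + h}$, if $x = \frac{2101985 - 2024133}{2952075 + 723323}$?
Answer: $- \frac{19463}{374306207718} \approx -5.1998 \cdot 10^{-8}$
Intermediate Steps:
$h = -1022440$ ($h = \left(-651268 - 74568\right) - 296604 = -725836 - 296604 = -1022440$)
$x = \frac{38926}{1837699}$ ($x = \frac{77852}{3675398} = 77852 \cdot \frac{1}{3675398} = \frac{38926}{1837699} \approx 0.021182$)
$\frac{x}{615076 + h} = \frac{38926}{1837699 \left(615076 - 1022440\right)} = \frac{38926}{1837699 \left(-407364\right)} = \frac{38926}{1837699} \left(- \frac{1}{407364}\right) = - \frac{19463}{374306207718}$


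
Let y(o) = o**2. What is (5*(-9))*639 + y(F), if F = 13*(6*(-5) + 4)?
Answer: 85489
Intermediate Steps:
F = -338 (F = 13*(-30 + 4) = 13*(-26) = -338)
(5*(-9))*639 + y(F) = (5*(-9))*639 + (-338)**2 = -45*639 + 114244 = -28755 + 114244 = 85489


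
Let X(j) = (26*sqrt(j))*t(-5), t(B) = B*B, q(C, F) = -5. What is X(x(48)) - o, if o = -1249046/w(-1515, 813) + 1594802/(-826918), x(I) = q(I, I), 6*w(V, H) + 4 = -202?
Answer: -1549205798039/42586277 + 650*I*sqrt(5) ≈ -36378.0 + 1453.4*I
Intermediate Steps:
w(V, H) = -103/3 (w(V, H) = -2/3 + (1/6)*(-202) = -2/3 - 101/3 = -103/3)
t(B) = B**2
x(I) = -5
X(j) = 650*sqrt(j) (X(j) = (26*sqrt(j))*(-5)**2 = (26*sqrt(j))*25 = 650*sqrt(j))
o = 1549205798039/42586277 (o = -1249046/(-103/3) + 1594802/(-826918) = -1249046*(-3/103) + 1594802*(-1/826918) = 3747138/103 - 797401/413459 = 1549205798039/42586277 ≈ 36378.)
X(x(48)) - o = 650*sqrt(-5) - 1*1549205798039/42586277 = 650*(I*sqrt(5)) - 1549205798039/42586277 = 650*I*sqrt(5) - 1549205798039/42586277 = -1549205798039/42586277 + 650*I*sqrt(5)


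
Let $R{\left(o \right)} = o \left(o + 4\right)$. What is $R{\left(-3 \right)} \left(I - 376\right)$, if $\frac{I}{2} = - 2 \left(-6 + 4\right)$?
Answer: $1104$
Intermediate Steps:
$I = 8$ ($I = 2 \left(- 2 \left(-6 + 4\right)\right) = 2 \left(\left(-2\right) \left(-2\right)\right) = 2 \cdot 4 = 8$)
$R{\left(o \right)} = o \left(4 + o\right)$
$R{\left(-3 \right)} \left(I - 376\right) = - 3 \left(4 - 3\right) \left(8 - 376\right) = \left(-3\right) 1 \left(-368\right) = \left(-3\right) \left(-368\right) = 1104$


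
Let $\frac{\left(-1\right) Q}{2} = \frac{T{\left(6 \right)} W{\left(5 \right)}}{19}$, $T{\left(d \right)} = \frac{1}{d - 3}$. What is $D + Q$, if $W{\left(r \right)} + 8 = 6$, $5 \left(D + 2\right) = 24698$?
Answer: $\frac{1407236}{285} \approx 4937.7$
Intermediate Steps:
$D = \frac{24688}{5}$ ($D = -2 + \frac{1}{5} \cdot 24698 = -2 + \frac{24698}{5} = \frac{24688}{5} \approx 4937.6$)
$T{\left(d \right)} = \frac{1}{-3 + d}$
$W{\left(r \right)} = -2$ ($W{\left(r \right)} = -8 + 6 = -2$)
$Q = \frac{4}{57}$ ($Q = - 2 \frac{\frac{1}{-3 + 6} \left(-2\right)}{19} = - 2 \cdot \frac{1}{3} \left(-2\right) \frac{1}{19} = - 2 \left(\left(- \frac{2}{3}\right) \frac{1}{19}\right) = \left(-2\right) \left(- \frac{2}{57}\right) = \frac{4}{57} \approx 0.070175$)
$D + Q = \frac{24688}{5} + \frac{4}{57} = \frac{1407236}{285}$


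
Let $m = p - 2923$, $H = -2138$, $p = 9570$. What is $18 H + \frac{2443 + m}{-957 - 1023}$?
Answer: $- \frac{846749}{22} \approx -38489.0$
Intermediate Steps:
$m = 6647$ ($m = 9570 - 2923 = 6647$)
$18 H + \frac{2443 + m}{-957 - 1023} = 18 \left(-2138\right) + \frac{2443 + 6647}{-957 - 1023} = -38484 + \frac{9090}{-1980} = -38484 + 9090 \left(- \frac{1}{1980}\right) = -38484 - \frac{101}{22} = - \frac{846749}{22}$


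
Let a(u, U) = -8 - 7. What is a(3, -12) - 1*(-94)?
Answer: 79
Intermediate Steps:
a(u, U) = -15
a(3, -12) - 1*(-94) = -15 - 1*(-94) = -15 + 94 = 79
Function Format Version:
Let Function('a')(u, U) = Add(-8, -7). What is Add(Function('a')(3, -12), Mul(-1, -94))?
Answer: 79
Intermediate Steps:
Function('a')(u, U) = -15
Add(Function('a')(3, -12), Mul(-1, -94)) = Add(-15, Mul(-1, -94)) = Add(-15, 94) = 79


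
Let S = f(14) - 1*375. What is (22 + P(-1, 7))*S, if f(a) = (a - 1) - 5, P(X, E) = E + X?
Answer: -10276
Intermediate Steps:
f(a) = -6 + a (f(a) = (-1 + a) - 5 = -6 + a)
S = -367 (S = (-6 + 14) - 1*375 = 8 - 375 = -367)
(22 + P(-1, 7))*S = (22 + (7 - 1))*(-367) = (22 + 6)*(-367) = 28*(-367) = -10276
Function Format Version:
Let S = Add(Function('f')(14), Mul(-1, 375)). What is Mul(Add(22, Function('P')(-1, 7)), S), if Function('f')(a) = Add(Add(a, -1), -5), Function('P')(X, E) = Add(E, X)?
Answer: -10276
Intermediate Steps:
Function('f')(a) = Add(-6, a) (Function('f')(a) = Add(Add(-1, a), -5) = Add(-6, a))
S = -367 (S = Add(Add(-6, 14), Mul(-1, 375)) = Add(8, -375) = -367)
Mul(Add(22, Function('P')(-1, 7)), S) = Mul(Add(22, Add(7, -1)), -367) = Mul(Add(22, 6), -367) = Mul(28, -367) = -10276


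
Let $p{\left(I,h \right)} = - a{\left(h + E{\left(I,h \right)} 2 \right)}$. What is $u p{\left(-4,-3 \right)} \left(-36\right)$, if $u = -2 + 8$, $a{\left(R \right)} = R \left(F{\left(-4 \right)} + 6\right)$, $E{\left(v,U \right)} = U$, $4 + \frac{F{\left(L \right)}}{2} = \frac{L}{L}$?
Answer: $0$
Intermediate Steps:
$F{\left(L \right)} = -6$ ($F{\left(L \right)} = -8 + 2 \frac{L}{L} = -8 + 2 \cdot 1 = -8 + 2 = -6$)
$a{\left(R \right)} = 0$ ($a{\left(R \right)} = R \left(-6 + 6\right) = R 0 = 0$)
$u = 6$
$p{\left(I,h \right)} = 0$ ($p{\left(I,h \right)} = \left(-1\right) 0 = 0$)
$u p{\left(-4,-3 \right)} \left(-36\right) = 6 \cdot 0 \left(-36\right) = 0 \left(-36\right) = 0$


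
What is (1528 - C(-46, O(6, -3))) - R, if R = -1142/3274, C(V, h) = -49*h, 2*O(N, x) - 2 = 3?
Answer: 5404879/3274 ≈ 1650.8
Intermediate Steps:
O(N, x) = 5/2 (O(N, x) = 1 + (½)*3 = 1 + 3/2 = 5/2)
R = -571/1637 (R = -1142*1/3274 = -571/1637 ≈ -0.34881)
(1528 - C(-46, O(6, -3))) - R = (1528 - (-49)*5/2) - 1*(-571/1637) = (1528 - 1*(-245/2)) + 571/1637 = (1528 + 245/2) + 571/1637 = 3301/2 + 571/1637 = 5404879/3274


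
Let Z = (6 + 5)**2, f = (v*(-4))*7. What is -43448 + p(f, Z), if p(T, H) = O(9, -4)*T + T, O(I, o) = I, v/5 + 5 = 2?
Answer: -39248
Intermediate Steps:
v = -15 (v = -25 + 5*2 = -25 + 10 = -15)
f = 420 (f = -15*(-4)*7 = 60*7 = 420)
Z = 121 (Z = 11**2 = 121)
p(T, H) = 10*T (p(T, H) = 9*T + T = 10*T)
-43448 + p(f, Z) = -43448 + 10*420 = -43448 + 4200 = -39248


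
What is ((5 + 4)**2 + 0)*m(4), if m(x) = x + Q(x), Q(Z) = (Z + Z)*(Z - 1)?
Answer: 2268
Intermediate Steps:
Q(Z) = 2*Z*(-1 + Z) (Q(Z) = (2*Z)*(-1 + Z) = 2*Z*(-1 + Z))
m(x) = x + 2*x*(-1 + x)
((5 + 4)**2 + 0)*m(4) = ((5 + 4)**2 + 0)*(4*(-1 + 2*4)) = (9**2 + 0)*(4*(-1 + 8)) = (81 + 0)*(4*7) = 81*28 = 2268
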